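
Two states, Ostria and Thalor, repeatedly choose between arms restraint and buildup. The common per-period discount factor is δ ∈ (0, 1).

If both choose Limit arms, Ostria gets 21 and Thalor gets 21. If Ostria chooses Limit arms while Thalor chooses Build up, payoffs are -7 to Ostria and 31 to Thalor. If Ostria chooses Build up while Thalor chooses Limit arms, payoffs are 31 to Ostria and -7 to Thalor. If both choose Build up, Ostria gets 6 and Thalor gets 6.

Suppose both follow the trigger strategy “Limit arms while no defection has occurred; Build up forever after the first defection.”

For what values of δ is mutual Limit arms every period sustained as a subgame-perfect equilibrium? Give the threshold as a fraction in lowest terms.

One-period gain from deviating is 31 − 21 = 10. The loss is 21 − 6 = 15 in every subsequent period, with present value 15·δ/(1−δ).
Deviation is unprofitable when 15·δ/(1−δ) ≥ 10, i.e. δ/(1−δ) ≥ 2/3.
Equivalently δ ≥ 10/(10+15) = 2/5.

2/5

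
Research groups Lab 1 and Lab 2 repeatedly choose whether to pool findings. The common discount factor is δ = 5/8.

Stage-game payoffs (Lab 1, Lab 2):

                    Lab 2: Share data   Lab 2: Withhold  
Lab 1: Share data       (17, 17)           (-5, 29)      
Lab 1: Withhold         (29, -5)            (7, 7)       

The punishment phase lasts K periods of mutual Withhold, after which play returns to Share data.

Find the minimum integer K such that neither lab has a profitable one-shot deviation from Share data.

IC: δ(1−δ^K)/(1−δ) ≥ (29−17)/(17−7) = 6/5.
With δ = 5/8: need 1 − δ^K ≥ 6/5·(1−5/8)/(5/8), i.e. δ^K ≤ 0.2800.
Since (5/8)^2 = 0.3906 and (5/8)^3 = 0.2441, the smallest such K is 3.

3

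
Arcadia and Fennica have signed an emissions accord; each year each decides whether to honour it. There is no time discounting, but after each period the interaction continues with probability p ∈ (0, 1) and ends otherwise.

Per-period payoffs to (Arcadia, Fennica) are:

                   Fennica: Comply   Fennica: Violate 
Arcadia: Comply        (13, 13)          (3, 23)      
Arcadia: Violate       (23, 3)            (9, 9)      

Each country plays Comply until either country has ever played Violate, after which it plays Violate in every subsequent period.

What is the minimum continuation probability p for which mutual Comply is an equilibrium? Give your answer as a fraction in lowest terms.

5/7

Expected cooperation value is 13 + p·13 + p²·13 + … = 13/(1−p); deviation gives 23 + p·9/(1−p).
13 ≥ 23(1−p) + 9p ⇒ 14p ≥ 10 ⇒ p ≥ 10/14 = 5/7.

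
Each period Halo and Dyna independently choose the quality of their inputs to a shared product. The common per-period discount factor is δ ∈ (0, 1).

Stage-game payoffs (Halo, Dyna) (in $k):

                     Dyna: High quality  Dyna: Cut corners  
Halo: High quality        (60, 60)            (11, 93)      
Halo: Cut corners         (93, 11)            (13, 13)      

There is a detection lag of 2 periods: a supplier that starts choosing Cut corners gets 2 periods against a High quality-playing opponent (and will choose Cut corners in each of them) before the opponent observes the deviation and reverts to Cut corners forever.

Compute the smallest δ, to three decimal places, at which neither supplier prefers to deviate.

0.642

A deviator earns 93 for 2 periods, then 13 forever; cooperating earns 60 forever. Multiplying the IC by (1−δ):
60 ≥ 93(1−δ^2) + 13δ^2, so 80·δ^2 ≥ 33 and δ^2 ≥ 33/80.
δ ≥ (33/80)^(1/2) ≈ 0.642.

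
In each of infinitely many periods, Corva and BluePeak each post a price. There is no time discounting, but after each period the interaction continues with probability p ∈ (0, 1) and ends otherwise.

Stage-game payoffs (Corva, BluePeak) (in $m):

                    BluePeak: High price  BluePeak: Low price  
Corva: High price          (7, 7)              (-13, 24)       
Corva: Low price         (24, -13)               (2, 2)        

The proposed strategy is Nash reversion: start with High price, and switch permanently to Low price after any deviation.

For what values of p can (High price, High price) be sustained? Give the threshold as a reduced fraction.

Expected cooperation value is 7 + p·7 + p²·7 + … = 7/(1−p); deviation gives 24 + p·2/(1−p).
7 ≥ 24(1−p) + 2p ⇒ 22p ≥ 17 ⇒ p ≥ 17/22.

17/22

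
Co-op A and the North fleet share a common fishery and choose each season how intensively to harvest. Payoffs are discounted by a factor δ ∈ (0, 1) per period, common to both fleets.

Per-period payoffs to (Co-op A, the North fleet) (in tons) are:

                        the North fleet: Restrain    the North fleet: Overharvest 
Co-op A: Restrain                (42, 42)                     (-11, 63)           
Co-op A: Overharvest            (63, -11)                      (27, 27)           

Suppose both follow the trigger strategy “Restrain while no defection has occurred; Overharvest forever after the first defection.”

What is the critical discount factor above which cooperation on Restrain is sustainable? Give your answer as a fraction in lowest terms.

7/12

Under grim trigger the critical discount factor is (T−C)/(T−P) with T = 63, C = 42, P = 27.
δ* = (63−42)/(63−27) = 21/36 = 7/12.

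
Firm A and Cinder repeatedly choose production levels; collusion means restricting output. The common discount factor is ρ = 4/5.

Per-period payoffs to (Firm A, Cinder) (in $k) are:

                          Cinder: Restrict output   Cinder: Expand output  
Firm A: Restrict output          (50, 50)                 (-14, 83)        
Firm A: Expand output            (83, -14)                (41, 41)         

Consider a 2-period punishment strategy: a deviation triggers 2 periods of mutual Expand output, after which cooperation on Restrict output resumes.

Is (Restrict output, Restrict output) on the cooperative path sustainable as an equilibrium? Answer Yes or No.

A one-shot deviation gives 83 now, then 41 for 2 periods, then back to 50.
Gain from deviating: (83−50) today; loss: (50−41) in each of the next 2 periods.
No-deviation condition: (50−41)(ρ+…+ρ^2) ≥ 83−50, i.e. ρ+…+ρ^2 ≥ 11/3.
At ρ = 4/5: ρ+…+ρ^2 = 1.4400 < 3.6667.
So cooperation is not sustainable.

No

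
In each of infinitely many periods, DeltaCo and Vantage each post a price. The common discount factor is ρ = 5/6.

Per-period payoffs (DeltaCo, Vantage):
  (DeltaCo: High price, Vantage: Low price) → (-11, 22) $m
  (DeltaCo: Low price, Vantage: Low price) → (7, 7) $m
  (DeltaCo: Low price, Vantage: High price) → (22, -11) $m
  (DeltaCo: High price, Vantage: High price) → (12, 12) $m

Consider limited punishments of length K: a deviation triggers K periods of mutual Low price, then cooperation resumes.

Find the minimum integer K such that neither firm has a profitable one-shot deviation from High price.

3

IC: ρ(1−ρ^K)/(1−ρ) ≥ (22−12)/(12−7) = 2.
With ρ = 5/6: need 1 − ρ^K ≥ 2·(1−5/6)/(5/6), i.e. ρ^K ≤ 0.6000.
Since (5/6)^2 = 0.6944 and (5/6)^3 = 0.5787, the smallest such K is 3.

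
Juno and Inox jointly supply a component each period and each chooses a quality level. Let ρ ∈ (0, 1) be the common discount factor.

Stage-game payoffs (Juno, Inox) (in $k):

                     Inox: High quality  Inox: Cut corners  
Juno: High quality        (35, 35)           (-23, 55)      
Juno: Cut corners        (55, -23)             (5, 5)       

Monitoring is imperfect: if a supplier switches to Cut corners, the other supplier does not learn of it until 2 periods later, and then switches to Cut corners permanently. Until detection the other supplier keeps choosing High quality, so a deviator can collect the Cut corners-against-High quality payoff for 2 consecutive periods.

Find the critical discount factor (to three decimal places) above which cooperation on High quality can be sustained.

Deviating for the 2 undetected periods gains 55−35 = 20 per period over cooperation, then loses 35−5 = 30 per period forever once punishment starts.
Gain: 20(1 + ρ + … + ρ^1); loss: 30·ρ^2/(1−ρ).
No profitable deviation ⇔ 20(1−ρ^2) ≤ 30·ρ^2, i.e. ρ^2 ≥ 20/(20+30) = 2/5.
Hence ρ ≥ (2/5)^(1/2) ≈ 0.632.

0.632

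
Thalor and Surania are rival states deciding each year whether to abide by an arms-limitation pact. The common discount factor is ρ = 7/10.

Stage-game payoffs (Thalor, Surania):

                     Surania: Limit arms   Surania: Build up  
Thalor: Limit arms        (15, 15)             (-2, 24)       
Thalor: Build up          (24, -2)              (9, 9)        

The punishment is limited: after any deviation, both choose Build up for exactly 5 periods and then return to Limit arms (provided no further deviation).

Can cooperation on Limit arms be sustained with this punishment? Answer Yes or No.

IC: ρ+…+ρ^5 ≥ (24−15)/(15−9) = 3/2.
At ρ = 7/10: partial sum = 1.9412 ≥ 1.5000. Cooperation sustainable.

Yes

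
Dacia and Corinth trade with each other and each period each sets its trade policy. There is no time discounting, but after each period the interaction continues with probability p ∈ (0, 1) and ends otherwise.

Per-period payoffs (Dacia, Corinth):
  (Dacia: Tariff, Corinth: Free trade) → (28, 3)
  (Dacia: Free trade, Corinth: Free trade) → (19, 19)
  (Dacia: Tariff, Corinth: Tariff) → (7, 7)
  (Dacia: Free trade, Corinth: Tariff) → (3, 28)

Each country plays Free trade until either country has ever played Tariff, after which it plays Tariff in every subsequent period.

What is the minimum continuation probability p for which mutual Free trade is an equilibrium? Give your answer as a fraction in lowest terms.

3/7

With no time discounting, the continuation probability p plays the role of the discount factor.
Grim-trigger IC: 19/(1−p) ≥ 28 + 7p/(1−p) ⇒ p ≥ (28−19)/(28−7) = 3/7.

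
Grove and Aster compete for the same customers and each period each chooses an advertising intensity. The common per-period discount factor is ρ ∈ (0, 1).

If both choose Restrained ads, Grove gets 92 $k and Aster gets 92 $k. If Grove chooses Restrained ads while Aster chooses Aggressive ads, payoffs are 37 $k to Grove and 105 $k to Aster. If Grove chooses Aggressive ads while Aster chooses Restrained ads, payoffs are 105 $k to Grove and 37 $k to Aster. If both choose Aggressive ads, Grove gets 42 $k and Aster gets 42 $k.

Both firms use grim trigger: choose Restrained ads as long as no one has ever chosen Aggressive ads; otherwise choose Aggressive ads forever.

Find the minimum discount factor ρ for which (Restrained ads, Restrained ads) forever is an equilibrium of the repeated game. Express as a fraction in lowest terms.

Under grim trigger the critical discount factor is (T−C)/(T−P) with T = 105, C = 92, P = 42.
ρ* = (105−92)/(105−42) = 13/63.

13/63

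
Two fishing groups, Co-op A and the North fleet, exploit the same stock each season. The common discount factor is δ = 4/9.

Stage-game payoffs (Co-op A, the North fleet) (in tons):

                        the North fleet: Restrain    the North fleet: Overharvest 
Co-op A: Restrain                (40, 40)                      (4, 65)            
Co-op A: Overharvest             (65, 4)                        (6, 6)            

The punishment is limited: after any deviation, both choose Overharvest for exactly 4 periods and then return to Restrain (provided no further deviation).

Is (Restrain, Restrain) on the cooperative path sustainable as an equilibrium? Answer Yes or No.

Comparing payoff streams over the 5 periods until play realigns: cooperate → 40(1+δ+…+δ^4); deviate → 65 + 6(δ+…+δ^4).
Cooperation is sustained iff (40−6)(δ+…+δ^4) ≥ 65−40.
δ+…+δ^4 = 4/9·(1−(4/9)^4)/(1−4/9) = 0.7688, and (65−40)/(40−6) = 0.7353.
0.7688 ≥ 0.7353, so cooperation is sustainable.

Yes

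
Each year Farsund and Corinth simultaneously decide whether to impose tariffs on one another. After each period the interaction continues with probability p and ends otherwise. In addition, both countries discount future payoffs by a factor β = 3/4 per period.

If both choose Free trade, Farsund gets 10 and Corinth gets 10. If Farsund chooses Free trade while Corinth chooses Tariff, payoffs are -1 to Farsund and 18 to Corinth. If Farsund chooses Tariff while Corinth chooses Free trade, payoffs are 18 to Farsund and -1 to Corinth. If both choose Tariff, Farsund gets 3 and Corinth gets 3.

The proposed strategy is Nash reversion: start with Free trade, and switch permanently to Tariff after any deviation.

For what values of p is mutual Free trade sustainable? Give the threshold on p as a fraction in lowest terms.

32/45

With continuation probability p and discount β, the effective per-period discount factor is βp.
Grim-trigger IC: βp ≥ (18−10)/(18−3) = 8/15.
So p ≥ (8/15)/(3/4) = 32/45.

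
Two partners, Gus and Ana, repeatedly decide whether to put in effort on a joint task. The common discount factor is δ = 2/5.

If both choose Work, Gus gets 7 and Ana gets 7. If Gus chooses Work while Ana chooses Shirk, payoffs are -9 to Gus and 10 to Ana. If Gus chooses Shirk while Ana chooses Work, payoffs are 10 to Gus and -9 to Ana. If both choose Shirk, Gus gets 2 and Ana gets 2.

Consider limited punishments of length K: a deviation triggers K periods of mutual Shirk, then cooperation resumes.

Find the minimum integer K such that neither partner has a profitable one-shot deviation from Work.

No profitable deviation requires (7−2)(δ+…+δ^K) ≥ 10−7, i.e. δ+…+δ^K ≥ 3/5 ≈ 0.6000.
With δ = 2/5, the partial sums are K=1: 0.4000, K=2: 0.5600, K=3: 0.6240.
K = 3 is the first length at which the sum reaches 0.6000.

3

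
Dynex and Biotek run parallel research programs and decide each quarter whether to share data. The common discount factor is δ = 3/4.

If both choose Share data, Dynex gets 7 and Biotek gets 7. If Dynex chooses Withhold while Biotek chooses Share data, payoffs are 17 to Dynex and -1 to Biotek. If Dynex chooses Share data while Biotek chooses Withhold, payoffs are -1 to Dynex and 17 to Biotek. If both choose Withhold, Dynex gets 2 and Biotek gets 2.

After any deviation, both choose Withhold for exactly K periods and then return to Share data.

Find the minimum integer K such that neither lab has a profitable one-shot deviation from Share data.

4

IC: δ(1−δ^K)/(1−δ) ≥ (17−7)/(7−2) = 2.
With δ = 3/4: need 1 − δ^K ≥ 2·(1−3/4)/(3/4), i.e. δ^K ≤ 0.3333.
Since (3/4)^3 = 0.4219 and (3/4)^4 = 0.3164, the smallest such K is 4.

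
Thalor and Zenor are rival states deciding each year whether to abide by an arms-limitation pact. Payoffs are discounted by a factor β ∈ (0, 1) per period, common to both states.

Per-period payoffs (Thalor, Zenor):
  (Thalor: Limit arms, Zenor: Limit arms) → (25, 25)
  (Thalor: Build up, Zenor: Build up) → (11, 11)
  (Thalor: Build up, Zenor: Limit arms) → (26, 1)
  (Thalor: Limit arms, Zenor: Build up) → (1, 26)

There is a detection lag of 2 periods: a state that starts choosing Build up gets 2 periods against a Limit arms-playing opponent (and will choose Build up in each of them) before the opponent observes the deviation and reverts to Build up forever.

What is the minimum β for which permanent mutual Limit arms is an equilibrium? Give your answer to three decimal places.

Deviating for the 2 undetected periods gains 26−25 = 1 per period over cooperation, then loses 25−11 = 14 per period forever once punishment starts.
Gain: 1(1 + β + … + β^1); loss: 14·β^2/(1−β).
No profitable deviation ⇔ 1(1−β^2) ≤ 14·β^2, i.e. β^2 ≥ 1/(1+14) = 1/15.
Hence β ≥ (1/15)^(1/2) ≈ 0.258.

0.258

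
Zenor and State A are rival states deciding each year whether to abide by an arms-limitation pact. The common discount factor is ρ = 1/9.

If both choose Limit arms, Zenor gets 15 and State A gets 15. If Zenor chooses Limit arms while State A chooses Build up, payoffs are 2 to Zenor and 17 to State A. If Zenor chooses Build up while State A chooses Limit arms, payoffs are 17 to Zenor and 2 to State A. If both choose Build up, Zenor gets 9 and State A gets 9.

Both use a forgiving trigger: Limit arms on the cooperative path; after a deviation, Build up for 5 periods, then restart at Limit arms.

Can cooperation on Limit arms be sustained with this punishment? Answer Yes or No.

A one-shot deviation gives 17 now, then 9 for 5 periods, then back to 15.
Gain from deviating: (17−15) today; loss: (15−9) in each of the next 5 periods.
No-deviation condition: (15−9)(ρ+…+ρ^5) ≥ 17−15, i.e. ρ+…+ρ^5 ≥ 1/3.
At ρ = 1/9: ρ+…+ρ^5 = 0.1250 < 0.3333.
So cooperation is not sustainable.

No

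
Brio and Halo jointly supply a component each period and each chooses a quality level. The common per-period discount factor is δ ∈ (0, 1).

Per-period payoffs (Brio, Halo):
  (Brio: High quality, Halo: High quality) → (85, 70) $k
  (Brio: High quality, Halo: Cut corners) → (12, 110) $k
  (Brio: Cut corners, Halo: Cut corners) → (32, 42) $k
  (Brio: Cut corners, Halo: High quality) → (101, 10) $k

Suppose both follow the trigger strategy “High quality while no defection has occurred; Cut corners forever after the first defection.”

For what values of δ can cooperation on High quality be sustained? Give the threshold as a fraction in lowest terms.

Brio: cooperation gives 85 each period; deviation gives 101 once then 32 forever.
  85/(1−δ) ≥ 101 + 32δ/(1−δ) ⇒ δ ≥ 16/69.
Halo: cooperation gives 70 each period; deviation gives 110 once then 42 forever.
  δ ≥ 40/68 = 10/17.
Both must hold, so the binding constraint is Halo's: δ ≥ 10/17.

10/17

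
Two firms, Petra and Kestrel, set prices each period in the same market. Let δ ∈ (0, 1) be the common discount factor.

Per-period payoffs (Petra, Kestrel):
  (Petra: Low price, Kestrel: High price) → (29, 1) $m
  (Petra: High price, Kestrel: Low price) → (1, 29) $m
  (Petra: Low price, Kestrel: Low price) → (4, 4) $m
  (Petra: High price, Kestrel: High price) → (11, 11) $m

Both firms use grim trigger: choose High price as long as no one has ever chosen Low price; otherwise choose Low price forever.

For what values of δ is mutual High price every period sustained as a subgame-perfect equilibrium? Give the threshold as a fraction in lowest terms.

Cooperation forever yields 11 each period: 11/(1−δ).
Deviating yields 29 once, then 4 forever: 29 + 4δ/(1−δ).
No profitable deviation requires 11/(1−δ) ≥ 29 + 4δ/(1−δ).
Multiplying by (1−δ): 11 ≥ 29(1−δ) + 4δ = 29 − 25δ.
So 25δ ≥ 18, i.e. δ ≥ 18/25.

18/25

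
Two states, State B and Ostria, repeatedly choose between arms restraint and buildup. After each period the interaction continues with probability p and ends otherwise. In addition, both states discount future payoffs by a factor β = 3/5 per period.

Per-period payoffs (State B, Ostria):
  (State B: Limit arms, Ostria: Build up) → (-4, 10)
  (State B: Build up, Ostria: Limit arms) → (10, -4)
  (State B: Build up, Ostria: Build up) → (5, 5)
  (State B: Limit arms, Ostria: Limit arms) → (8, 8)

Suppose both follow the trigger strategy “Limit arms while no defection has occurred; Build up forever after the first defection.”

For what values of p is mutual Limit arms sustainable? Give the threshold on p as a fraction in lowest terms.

Expected continuation weight on next period's payoff is β·p = 3/5·p, which plays the role of the discount factor.
Cooperation requires 3/5·p ≥ (10−8)/(10−5) = 2/5, hence p ≥ 2/3.

2/3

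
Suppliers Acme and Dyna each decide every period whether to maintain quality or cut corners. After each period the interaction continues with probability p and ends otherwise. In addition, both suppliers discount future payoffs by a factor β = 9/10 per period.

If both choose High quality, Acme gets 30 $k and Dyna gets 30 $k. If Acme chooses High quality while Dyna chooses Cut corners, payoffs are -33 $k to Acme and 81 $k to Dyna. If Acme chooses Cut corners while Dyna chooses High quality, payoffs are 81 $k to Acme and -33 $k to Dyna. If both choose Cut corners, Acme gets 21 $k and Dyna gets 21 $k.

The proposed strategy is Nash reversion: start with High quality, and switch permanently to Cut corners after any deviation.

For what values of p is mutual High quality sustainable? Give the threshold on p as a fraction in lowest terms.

With continuation probability p and discount β, the effective per-period discount factor is βp.
Grim-trigger IC: βp ≥ (81−30)/(81−21) = 17/20.
So p ≥ (17/20)/(9/10) = 17/18.

17/18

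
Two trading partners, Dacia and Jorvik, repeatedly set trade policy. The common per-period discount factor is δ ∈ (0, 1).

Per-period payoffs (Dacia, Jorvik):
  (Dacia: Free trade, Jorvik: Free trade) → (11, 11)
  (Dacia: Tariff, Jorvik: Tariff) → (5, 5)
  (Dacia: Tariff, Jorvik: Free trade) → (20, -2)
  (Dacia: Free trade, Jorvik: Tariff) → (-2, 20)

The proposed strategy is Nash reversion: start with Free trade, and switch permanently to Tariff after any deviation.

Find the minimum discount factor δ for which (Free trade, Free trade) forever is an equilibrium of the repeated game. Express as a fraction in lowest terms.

3/5

11/(1−δ) ≥ 20 + 5δ/(1−δ)
11 ≥ 20 − 15δ
δ ≥ 9/15 = 3/5.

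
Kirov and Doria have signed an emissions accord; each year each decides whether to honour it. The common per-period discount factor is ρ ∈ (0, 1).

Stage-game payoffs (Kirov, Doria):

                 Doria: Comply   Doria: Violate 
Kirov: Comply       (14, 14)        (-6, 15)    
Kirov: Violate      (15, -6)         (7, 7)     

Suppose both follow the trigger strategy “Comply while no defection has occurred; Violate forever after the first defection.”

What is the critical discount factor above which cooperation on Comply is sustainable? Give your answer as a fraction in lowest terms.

One-period gain from deviating is 15 − 14 = 1. The loss is 14 − 7 = 7 in every subsequent period, with present value 7·ρ/(1−ρ).
Deviation is unprofitable when 7·ρ/(1−ρ) ≥ 1, i.e. ρ/(1−ρ) ≥ 1/7.
Equivalently ρ ≥ 1/(1+7) = 1/8.

1/8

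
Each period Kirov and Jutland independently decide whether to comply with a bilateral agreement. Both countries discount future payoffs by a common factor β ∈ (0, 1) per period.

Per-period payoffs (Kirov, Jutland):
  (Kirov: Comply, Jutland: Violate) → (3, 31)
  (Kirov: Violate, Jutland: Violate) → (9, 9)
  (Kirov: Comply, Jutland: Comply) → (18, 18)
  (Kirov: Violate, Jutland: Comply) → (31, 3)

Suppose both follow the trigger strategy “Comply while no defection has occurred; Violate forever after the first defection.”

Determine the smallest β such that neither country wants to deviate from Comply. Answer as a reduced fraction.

Cooperation forever yields 18 each period: 18/(1−β).
Deviating yields 31 once, then 9 forever: 31 + 9β/(1−β).
No profitable deviation requires 18/(1−β) ≥ 31 + 9β/(1−β).
Multiplying by (1−β): 18 ≥ 31(1−β) + 9β = 31 − 22β.
So 22β ≥ 13, i.e. β ≥ 13/22.

13/22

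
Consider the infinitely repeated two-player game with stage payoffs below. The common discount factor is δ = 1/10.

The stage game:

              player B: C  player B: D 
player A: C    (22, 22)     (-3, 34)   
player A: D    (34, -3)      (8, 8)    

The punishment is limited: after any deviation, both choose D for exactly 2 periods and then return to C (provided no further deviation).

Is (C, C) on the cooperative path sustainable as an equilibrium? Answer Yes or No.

No

A one-shot deviation gives 34 now, then 8 for 2 periods, then back to 22.
Gain from deviating: (34−22) today; loss: (22−8) in each of the next 2 periods.
No-deviation condition: (22−8)(δ+…+δ^2) ≥ 34−22, i.e. δ+…+δ^2 ≥ 6/7.
At δ = 1/10: δ+…+δ^2 = 0.1100 < 0.8571.
So cooperation is not sustainable.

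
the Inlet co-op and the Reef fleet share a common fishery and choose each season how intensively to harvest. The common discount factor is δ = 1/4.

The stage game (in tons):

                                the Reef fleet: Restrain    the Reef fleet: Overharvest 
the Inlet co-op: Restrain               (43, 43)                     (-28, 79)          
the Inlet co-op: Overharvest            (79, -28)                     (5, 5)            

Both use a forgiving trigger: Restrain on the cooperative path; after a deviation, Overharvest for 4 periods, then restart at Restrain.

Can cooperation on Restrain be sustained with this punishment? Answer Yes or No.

No

IC: δ+…+δ^4 ≥ (79−43)/(43−5) = 18/19.
At δ = 1/4: partial sum = 0.3320 < 0.9474. Cooperation not sustainable.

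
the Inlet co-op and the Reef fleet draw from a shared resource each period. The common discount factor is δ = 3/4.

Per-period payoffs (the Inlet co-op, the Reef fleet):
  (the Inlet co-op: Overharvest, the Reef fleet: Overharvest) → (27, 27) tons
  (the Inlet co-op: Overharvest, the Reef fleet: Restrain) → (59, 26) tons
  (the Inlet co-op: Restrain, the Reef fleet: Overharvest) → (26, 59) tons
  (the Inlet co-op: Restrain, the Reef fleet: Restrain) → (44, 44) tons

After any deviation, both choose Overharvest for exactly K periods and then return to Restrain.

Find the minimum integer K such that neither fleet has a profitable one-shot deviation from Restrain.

2

IC: δ(1−δ^K)/(1−δ) ≥ (59−44)/(44−27) = 15/17.
With δ = 3/4: need 1 − δ^K ≥ 15/17·(1−3/4)/(3/4), i.e. δ^K ≤ 0.7059.
Since (3/4)^1 = 0.7500 and (3/4)^2 = 0.5625, the smallest such K is 2.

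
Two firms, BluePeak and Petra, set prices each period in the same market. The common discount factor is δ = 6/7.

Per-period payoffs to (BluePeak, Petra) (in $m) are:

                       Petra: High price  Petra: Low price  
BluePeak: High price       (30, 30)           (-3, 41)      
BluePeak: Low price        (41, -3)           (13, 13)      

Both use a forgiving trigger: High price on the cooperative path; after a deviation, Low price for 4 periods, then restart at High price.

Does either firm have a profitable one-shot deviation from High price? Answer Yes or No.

A one-shot deviation gives 41 now, then 13 for 4 periods, then back to 30.
Gain from deviating: (41−30) today; loss: (30−13) in each of the next 4 periods.
No-deviation condition: (30−13)(δ+…+δ^4) ≥ 41−30, i.e. δ+…+δ^4 ≥ 11/17.
At δ = 6/7: δ+…+δ^4 = 2.7613 ≥ 0.6471.
So cooperation is sustainable.

No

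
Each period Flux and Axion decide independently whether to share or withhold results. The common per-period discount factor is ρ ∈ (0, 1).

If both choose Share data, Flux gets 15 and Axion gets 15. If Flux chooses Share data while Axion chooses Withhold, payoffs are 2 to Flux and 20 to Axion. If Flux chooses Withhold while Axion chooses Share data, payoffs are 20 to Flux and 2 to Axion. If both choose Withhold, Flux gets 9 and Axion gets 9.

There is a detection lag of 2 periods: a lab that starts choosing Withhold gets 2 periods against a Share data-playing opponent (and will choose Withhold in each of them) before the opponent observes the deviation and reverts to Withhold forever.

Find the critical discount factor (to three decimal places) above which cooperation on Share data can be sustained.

The best deviation is to choose Withhold for all 2 undetected periods, earning 20 each, then 9 forever once detected.
Deviation value: 20(1−ρ^2)/(1−ρ) + 9ρ^2/(1−ρ); cooperation value: 15/(1−ρ).
IC: 15 ≥ 20(1−ρ^2) + 9ρ^2 = 20 − 11ρ^2.
So ρ^2 ≥ 5/11, giving ρ ≥ (5/11)^(1/2) ≈ 0.674.

0.674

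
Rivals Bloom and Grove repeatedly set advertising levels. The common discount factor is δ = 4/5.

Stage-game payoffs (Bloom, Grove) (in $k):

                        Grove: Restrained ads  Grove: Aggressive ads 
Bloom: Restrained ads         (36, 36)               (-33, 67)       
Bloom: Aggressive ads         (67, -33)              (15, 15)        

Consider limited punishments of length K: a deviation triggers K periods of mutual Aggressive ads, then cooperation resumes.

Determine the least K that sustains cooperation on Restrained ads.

No profitable deviation requires (36−15)(δ+…+δ^K) ≥ 67−36, i.e. δ+…+δ^K ≥ 31/21 ≈ 1.4762.
With δ = 4/5, the partial sums are K=1: 0.8000, K=2: 1.4400, K=3: 1.9520.
K = 3 is the first length at which the sum reaches 1.4762.

3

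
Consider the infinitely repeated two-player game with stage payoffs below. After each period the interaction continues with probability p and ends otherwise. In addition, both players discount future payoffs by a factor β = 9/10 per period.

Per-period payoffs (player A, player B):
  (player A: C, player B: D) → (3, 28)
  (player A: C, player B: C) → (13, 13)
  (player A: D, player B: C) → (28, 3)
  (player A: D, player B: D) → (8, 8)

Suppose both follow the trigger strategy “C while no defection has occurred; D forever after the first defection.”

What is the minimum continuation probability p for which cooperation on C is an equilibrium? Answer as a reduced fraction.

With continuation probability p and discount β, the effective per-period discount factor is βp.
Grim-trigger IC: βp ≥ (28−13)/(28−8) = 3/4.
So p ≥ (3/4)/(9/10) = 5/6.

5/6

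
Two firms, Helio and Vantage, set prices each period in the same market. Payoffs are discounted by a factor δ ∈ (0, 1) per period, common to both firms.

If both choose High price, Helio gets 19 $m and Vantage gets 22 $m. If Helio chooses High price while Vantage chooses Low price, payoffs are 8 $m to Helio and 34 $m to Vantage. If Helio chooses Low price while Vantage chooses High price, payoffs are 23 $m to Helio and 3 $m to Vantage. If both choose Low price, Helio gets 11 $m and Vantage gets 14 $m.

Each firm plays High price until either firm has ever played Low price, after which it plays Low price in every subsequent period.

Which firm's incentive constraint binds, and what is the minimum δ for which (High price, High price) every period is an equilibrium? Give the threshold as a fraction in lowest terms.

Helio's threshold: (23−19)/(23−11) = 1/3.
Vantage's threshold: (34−22)/(34−14) = 3/5.
1/3 < 3/5, so Vantage binds and δ* = 3/5.

Vantage; δ ≥ 3/5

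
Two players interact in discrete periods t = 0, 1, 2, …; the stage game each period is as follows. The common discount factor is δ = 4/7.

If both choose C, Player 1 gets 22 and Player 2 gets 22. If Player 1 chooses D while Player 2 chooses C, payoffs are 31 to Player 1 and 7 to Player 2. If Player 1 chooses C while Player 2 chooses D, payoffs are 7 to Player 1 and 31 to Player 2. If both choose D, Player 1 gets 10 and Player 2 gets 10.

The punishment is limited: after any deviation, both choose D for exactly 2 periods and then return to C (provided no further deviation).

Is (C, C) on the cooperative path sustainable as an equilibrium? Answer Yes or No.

A one-shot deviation gives 31 now, then 10 for 2 periods, then back to 22.
Gain from deviating: (31−22) today; loss: (22−10) in each of the next 2 periods.
No-deviation condition: (22−10)(δ+…+δ^2) ≥ 31−22, i.e. δ+…+δ^2 ≥ 3/4.
At δ = 4/7: δ+…+δ^2 = 0.8980 ≥ 0.7500.
So cooperation is sustainable.

Yes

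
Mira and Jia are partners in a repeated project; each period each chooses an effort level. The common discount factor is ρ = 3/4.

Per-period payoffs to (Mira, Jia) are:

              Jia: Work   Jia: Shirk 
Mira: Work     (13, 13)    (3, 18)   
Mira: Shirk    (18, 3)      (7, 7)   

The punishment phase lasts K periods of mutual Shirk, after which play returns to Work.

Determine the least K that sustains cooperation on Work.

2

Need Σ_{k=1}^{K} ρ^k ≥ (18−13)/(13−7) = 0.8333 at ρ = 3/4.
At K = 1 the sum is 0.7500 < 0.8333; at K = 2 it is 1.3125 ≥ 0.8333.
So the minimum punishment length is K = 2.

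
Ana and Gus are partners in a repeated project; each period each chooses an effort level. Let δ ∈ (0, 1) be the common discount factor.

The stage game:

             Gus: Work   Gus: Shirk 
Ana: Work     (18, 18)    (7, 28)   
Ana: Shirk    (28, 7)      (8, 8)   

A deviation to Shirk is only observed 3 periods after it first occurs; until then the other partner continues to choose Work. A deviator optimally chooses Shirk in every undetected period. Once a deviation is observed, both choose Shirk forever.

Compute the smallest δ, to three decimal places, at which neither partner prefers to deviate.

0.794

The best deviation is to choose Shirk for all 3 undetected periods, earning 28 each, then 8 forever once detected.
Deviation value: 28(1−δ^3)/(1−δ) + 8δ^3/(1−δ); cooperation value: 18/(1−δ).
IC: 18 ≥ 28(1−δ^3) + 8δ^3 = 28 − 20δ^3.
So δ^3 ≥ 10/20 = 1/2, giving δ ≥ (1/2)^(1/3) ≈ 0.794.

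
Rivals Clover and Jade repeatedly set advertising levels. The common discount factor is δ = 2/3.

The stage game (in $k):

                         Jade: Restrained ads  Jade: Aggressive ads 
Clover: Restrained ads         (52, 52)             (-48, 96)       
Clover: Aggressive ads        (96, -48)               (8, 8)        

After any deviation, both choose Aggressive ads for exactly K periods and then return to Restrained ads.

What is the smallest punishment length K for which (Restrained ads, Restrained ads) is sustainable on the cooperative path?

Need Σ_{k=1}^{K} δ^k ≥ (96−52)/(52−8) = 1.0000 at δ = 2/3.
At K = 1 the sum is 0.6667 < 1.0000; at K = 2 it is 1.1111 ≥ 1.0000.
So the minimum punishment length is K = 2.

2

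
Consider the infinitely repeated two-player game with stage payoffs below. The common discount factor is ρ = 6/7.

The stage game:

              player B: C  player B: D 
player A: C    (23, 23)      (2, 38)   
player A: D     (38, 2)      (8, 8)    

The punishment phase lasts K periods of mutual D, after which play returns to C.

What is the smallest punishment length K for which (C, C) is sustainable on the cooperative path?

No profitable deviation requires (23−8)(ρ+…+ρ^K) ≥ 38−23, i.e. ρ+…+ρ^K ≥ 1 ≈ 1.0000.
With ρ = 6/7, the partial sums are K=1: 0.8571, K=2: 1.5918.
K = 2 is the first length at which the sum reaches 1.0000.

2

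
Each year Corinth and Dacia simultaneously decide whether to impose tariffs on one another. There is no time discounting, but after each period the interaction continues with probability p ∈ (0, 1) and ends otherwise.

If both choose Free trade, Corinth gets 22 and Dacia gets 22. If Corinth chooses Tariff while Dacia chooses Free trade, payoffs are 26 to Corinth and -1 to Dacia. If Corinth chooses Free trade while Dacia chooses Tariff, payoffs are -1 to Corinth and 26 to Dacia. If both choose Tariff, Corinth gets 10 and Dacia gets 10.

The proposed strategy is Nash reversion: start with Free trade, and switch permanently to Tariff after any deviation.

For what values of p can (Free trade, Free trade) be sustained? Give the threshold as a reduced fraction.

Expected cooperation value is 22 + p·22 + p²·22 + … = 22/(1−p); deviation gives 26 + p·10/(1−p).
22 ≥ 26(1−p) + 10p ⇒ 16p ≥ 4 ⇒ p ≥ 4/16 = 1/4.

1/4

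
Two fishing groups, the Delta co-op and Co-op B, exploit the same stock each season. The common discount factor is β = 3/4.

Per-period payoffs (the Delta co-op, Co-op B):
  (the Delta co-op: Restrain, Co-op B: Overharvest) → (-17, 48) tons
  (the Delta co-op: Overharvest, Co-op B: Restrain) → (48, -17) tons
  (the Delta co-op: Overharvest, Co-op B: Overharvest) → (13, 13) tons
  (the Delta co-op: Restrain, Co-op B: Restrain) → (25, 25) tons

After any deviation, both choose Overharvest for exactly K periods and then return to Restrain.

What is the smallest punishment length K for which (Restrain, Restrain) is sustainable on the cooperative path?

4

IC: β(1−β^K)/(1−β) ≥ (48−25)/(25−13) = 23/12.
With β = 3/4: need 1 − β^K ≥ 23/12·(1−3/4)/(3/4), i.e. β^K ≤ 0.3611.
Since (3/4)^3 = 0.4219 and (3/4)^4 = 0.3164, the smallest such K is 4.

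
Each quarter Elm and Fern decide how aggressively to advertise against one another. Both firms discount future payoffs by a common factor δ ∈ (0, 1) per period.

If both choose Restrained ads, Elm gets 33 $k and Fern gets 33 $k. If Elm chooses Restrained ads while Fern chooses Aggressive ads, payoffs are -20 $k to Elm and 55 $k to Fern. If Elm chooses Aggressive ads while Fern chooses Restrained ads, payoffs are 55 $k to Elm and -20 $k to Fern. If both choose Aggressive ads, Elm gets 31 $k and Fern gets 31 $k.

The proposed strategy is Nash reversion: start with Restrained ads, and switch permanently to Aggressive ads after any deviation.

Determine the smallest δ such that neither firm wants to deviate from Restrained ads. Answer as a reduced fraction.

Cooperation forever yields 33 each period: 33/(1−δ).
Deviating yields 55 once, then 31 forever: 55 + 31δ/(1−δ).
No profitable deviation requires 33/(1−δ) ≥ 55 + 31δ/(1−δ).
Multiplying by (1−δ): 33 ≥ 55(1−δ) + 31δ = 55 − 24δ.
So 24δ ≥ 22, i.e. δ ≥ 22/24 = 11/12.

11/12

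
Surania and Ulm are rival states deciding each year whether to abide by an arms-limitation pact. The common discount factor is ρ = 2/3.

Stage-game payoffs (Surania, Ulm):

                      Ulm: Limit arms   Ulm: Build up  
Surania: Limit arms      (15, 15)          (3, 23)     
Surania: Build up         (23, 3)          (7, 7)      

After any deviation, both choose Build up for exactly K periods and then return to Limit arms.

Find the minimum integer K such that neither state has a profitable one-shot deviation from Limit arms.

IC: ρ(1−ρ^K)/(1−ρ) ≥ (23−15)/(15−7) = 1.
With ρ = 2/3: need 1 − ρ^K ≥ 1·(1−2/3)/(2/3), i.e. ρ^K ≤ 0.5000.
Since (2/3)^1 = 0.6667 and (2/3)^2 = 0.4444, the smallest such K is 2.

2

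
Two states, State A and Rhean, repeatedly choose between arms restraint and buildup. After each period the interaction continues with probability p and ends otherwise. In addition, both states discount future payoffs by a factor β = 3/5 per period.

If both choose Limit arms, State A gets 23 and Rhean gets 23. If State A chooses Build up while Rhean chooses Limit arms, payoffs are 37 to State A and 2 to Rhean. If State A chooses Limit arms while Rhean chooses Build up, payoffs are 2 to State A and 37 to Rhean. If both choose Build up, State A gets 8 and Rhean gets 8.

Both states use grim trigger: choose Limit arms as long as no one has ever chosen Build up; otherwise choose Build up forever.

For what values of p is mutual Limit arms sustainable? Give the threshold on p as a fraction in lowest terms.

With continuation probability p and discount β, the effective per-period discount factor is βp.
Grim-trigger IC: βp ≥ (37−23)/(37−8) = 14/29.
So p ≥ (14/29)/(3/5) = 70/87.

70/87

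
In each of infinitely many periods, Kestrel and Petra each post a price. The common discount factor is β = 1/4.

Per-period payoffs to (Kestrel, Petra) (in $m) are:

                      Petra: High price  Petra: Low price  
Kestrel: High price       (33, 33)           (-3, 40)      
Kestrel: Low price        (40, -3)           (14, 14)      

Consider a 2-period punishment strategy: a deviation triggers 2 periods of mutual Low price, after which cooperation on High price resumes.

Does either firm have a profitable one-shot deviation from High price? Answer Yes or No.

Comparing payoff streams over the 3 periods until play realigns: cooperate → 33(1+β+…+β^2); deviate → 40 + 14(β+…+β^2).
Cooperation is sustained iff (33−14)(β+…+β^2) ≥ 40−33.
β+…+β^2 = 1/4·(1−(1/4)^2)/(1−1/4) = 0.3125, and (40−33)/(33−14) = 0.3684.
0.3125 < 0.3684, so cooperation is not sustainable.

Yes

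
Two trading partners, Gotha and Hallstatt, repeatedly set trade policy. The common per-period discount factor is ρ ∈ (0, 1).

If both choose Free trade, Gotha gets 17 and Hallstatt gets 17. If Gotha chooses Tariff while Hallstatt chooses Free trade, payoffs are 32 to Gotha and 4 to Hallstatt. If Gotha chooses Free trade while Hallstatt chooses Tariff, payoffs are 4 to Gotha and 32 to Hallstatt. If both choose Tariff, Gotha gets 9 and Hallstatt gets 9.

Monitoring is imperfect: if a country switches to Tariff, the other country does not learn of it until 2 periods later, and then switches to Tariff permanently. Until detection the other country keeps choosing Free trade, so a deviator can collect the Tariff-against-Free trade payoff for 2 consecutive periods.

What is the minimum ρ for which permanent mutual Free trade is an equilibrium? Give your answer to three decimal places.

0.808

A deviator earns 32 for 2 periods, then 9 forever; cooperating earns 17 forever. Multiplying the IC by (1−ρ):
17 ≥ 32(1−ρ^2) + 9ρ^2, so 23·ρ^2 ≥ 15 and ρ^2 ≥ 15/23.
ρ ≥ (15/23)^(1/2) ≈ 0.808.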